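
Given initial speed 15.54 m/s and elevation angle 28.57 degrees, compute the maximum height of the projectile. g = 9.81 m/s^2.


H = (v*sin(theta))^2 / (2*g)
vy = v*sin(theta) = 15.54 * sin(28.57 deg) = 7.4317 m/s
H = vy^2 / (2*g) = 55.2306 / (2*9.81)
H = 55.2306 / 19.62 = 2.815 m

2.815 m


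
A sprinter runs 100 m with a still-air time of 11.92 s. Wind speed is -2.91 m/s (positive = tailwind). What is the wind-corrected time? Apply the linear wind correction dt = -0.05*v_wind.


dt = -0.05 * v_wind = -0.05 * -2.91 = 0.1455 s
t_corrected = t_still + dt = 11.92 + (0.1455)
t_corrected = 12.0655 s

12.0655 s


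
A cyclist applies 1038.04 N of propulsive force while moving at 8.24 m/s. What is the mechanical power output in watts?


P = F * v
P = 1038.04 * 8.24
P = 8553.4496 W

8553.4496 W


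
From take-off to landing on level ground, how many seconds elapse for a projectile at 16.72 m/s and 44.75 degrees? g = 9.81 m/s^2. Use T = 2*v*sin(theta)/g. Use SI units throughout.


T = 2*v*sin(theta)/g
sin(theta) = sin(44.75 deg) = 0.704
T = 2*16.72*0.704 / 9.81
T = 23.5423 / 9.81 = 2.3998 s

2.3998 s


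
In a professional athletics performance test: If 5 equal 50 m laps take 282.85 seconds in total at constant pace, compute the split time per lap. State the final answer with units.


Split time = total_time / n_laps = 282.85 / 5
Split time = 56.57 s per lap

56.57 s


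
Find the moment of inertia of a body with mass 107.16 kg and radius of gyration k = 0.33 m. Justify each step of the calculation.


I = m * k^2
I = 107.16 * 0.33^2
I = 107.16 * 0.1089 = 11.6697 kg*m^2

11.6697 kg*m^2


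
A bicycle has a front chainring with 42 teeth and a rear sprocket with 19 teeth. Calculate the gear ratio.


GR = front_teeth / rear_teeth
GR = 42 / 19
GR = 2.2105

2.2105


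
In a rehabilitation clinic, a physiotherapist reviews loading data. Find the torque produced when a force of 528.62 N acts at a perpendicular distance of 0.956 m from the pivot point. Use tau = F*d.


tau = F * d
tau = 528.62 * 0.956
tau = 505.3607 N*m

505.3607 N*m


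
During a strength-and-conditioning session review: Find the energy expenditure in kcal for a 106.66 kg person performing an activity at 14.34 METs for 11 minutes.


kcal = MET * mass * time_hr
Convert time: 11 min = 0.1833 hr
kcal = 14.34 * 106.66 * 0.1833
kcal = 280.4091 kcal

280.4091 kcal


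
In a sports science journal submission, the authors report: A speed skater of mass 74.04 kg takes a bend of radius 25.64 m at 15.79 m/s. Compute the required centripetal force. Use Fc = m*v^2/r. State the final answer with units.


Fc = m * v^2 / r
v^2 = 15.79^2 = 249.3241
Fc = 74.04 * 249.3241 / 25.64
Fc = 18459.9564 / 25.64 = 719.9671 N

719.9671 N


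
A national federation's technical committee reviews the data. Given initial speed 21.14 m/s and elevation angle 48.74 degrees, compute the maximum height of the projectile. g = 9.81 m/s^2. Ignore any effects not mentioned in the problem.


H = (v*sin(theta))^2 / (2*g)
vy = v*sin(theta) = 21.14 * sin(48.74 deg) = 15.8915 m/s
H = vy^2 / (2*g) = 252.5385 / (2*9.81)
H = 252.5385 / 19.62 = 12.8715 m

12.8715 m


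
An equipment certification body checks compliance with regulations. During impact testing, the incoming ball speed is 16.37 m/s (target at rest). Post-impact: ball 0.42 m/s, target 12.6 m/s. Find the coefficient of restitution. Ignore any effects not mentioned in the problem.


e = (v2_after - v1_after) / (v1_before - v2_before)
Numerator = 12.6 - 0.42 = 12.18
Denominator = 16.37 - 0 = 16.37
e = 12.18 / 16.37 = 0.744

0.744


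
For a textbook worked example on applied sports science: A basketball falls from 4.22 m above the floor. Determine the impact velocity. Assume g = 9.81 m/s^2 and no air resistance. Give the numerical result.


v = sqrt(2 * g * h)
v = sqrt(2 * 9.81 * 4.22)
v = sqrt(82.7964) = 9.0993 m/s

9.0993 m/s


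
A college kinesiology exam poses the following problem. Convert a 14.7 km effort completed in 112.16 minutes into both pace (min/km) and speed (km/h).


Pace = time / distance = 112.16 min / 14.7 km = 7.6299 min/km
Speed = distance / time_in_hours = 14.7 / 1.8693 hr
Speed = 7.8638 km/h

7.6299 min/km, 7.8638 km/h


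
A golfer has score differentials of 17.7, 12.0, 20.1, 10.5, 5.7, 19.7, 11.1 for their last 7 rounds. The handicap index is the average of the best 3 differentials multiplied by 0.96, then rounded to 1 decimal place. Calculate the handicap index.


All differentials: 17.7, 12.0, 20.1, 10.5, 5.7, 19.7, 11.1
Sorted: 5.7, 10.5, 11.1, 12.0, 17.7, 19.7, 20.1
Best 3: 5.7, 10.5, 11.1
Average of best = 27.3 / 3 = 9.1
Raw index = 9.1 * 0.96 = 8.736
Handicap index = round(8.736, 1) = 8.7

8.7


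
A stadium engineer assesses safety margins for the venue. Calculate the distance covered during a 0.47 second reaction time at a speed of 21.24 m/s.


d = v * t
d = 21.24 * 0.47
d = 9.9828 m

9.9828 m


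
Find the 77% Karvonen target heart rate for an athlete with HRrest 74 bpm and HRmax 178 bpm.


Target = HRrest + pct*(HRmax - HRrest)
Heart rate reserve = HRmax - HRrest = 178 - 74 = 104 bpm
Fraction = 77% = 0.77
Target = 74 + 0.77 * 104
Target = 74 + 80.08 = 154.08 bpm

154.08 bpm


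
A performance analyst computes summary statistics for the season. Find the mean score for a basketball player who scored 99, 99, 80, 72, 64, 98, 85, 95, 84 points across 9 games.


Average = sum / n
Sum = 776
Average = 776 / 9 = 86.2222

86.2222


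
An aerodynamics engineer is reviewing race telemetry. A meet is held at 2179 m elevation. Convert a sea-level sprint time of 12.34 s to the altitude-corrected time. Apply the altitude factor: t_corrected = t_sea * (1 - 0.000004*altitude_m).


Correction factor = 1 - 0.000004 * 2179 = 0.991284
t_corrected = t_sea * factor = 12.34 * 0.991284
t_corrected = 12.2324 s

12.2324 s


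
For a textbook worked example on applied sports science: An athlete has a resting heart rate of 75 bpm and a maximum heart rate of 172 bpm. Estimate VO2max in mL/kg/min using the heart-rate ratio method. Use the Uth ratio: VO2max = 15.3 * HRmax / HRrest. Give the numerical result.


VO2max = 15.3 * HRmax / HRrest
VO2max = 15.3 * 172 / 75
VO2max = 2631.6 / 75 = 35.088 mL/kg/min

35.088 mL/kg/min


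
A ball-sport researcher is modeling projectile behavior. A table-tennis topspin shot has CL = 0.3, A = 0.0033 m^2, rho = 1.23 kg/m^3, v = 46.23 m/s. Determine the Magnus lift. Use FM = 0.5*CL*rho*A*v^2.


FM = 0.5 * CL * rho * A * v^2
FM = 0.5 * 0.3 * 1.23 * 0.0033 * 46.23^2
v^2 = 2137.2129
FM = 0.5 * 0.3 * 1.23 * 0.0033 * 2137.2129 = 1.3012 N

1.3012 N


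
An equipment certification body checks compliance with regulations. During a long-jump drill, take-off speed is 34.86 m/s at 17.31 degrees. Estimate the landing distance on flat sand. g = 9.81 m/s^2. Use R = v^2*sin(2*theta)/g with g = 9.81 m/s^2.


R = v^2 * sin(2*theta) / g
Convert angle to radians: theta = 17.31 deg = 0.3021 rad
sin(2*theta) = sin(0.6042) = 0.5681
R = 34.86^2 * 0.5681 / 9.81
R = 1215.2196 * 0.5681 / 9.81 = 70.3776 m

70.3776 m


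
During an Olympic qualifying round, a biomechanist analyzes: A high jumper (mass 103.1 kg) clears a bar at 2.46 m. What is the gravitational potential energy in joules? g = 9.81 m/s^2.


PE = m * g * h
PE = 103.1 * 9.81 * 2.46
PE = 1011.411 * 2.46 = 2488.0711 J

2488.0711 J


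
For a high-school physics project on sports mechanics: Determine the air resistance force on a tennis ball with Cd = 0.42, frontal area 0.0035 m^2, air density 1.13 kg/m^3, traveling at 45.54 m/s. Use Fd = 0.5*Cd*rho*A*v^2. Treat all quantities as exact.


Fd = 0.5 * Cd * rho * A * v^2
Fd = 0.5 * 0.42 * 1.13 * 0.0035 * 45.54^2
v^2 = 2073.8916
Fd = 0.5 * 0.42 * 1.13 * 0.0035 * 2073.8916 = 1.7225 N

1.7225 N


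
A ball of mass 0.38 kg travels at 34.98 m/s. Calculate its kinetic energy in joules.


KE = 0.5 * m * v^2
KE = 0.5 * 0.38 * 34.98^2
KE = 0.5 * 0.38 * 1223.6004 = 232.4841 J

232.4841 J


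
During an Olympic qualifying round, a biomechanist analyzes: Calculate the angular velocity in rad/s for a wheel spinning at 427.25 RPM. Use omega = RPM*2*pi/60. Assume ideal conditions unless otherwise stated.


omega = RPM * 2 * pi / 60
omega = 427.25 * 2 * 3.14159 / 60
omega = 2684.4909 / 60 = 44.7415 rad/s

44.7415 rad/s


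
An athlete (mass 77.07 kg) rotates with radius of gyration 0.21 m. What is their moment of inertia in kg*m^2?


I = m * k^2
I = 77.07 * 0.21^2
I = 77.07 * 0.0441 = 3.3988 kg*m^2

3.3988 kg*m^2


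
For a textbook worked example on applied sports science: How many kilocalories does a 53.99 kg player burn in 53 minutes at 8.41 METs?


kcal = MET * mass * time_hr
Convert time: 53 min = 0.8833 hr
kcal = 8.41 * 53.99 * 0.8833
kcal = 401.0827 kcal

401.0827 kcal


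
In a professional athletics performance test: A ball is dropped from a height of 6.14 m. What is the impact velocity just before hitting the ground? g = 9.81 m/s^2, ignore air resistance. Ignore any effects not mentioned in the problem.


v = sqrt(2 * g * h)
v = sqrt(2 * 9.81 * 6.14)
v = sqrt(120.4668) = 10.9757 m/s

10.9757 m/s


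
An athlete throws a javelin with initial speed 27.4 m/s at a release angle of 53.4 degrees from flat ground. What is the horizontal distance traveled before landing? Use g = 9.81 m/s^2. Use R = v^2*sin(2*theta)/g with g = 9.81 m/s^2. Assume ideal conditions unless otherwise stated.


R = v^2 * sin(2*theta) / g
Convert angle to radians: theta = 53.4 deg = 0.932 rad
sin(2*theta) = sin(1.864) = 0.9573
R = 27.4^2 * 0.9573 / 9.81
R = 750.76 * 0.9573 / 9.81 = 73.2637 m

73.2637 m


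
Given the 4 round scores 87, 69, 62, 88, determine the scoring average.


Average = sum / n
Sum = 306
Average = 306 / 4 = 76.5

76.5


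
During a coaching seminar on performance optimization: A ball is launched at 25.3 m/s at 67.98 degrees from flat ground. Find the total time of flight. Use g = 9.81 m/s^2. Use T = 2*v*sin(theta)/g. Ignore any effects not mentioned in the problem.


T = 2*v*sin(theta)/g
sin(theta) = sin(67.98 deg) = 0.9271
T = 2*25.3*0.9271 / 9.81
T = 46.9089 / 9.81 = 4.7817 s

4.7817 s


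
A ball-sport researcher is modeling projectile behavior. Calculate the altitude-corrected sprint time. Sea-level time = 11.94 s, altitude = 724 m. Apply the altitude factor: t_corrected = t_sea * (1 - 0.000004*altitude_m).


Correction factor = 1 - 0.000004 * 724 = 0.997104
t_corrected = t_sea * factor = 11.94 * 0.997104
t_corrected = 11.9054 s

11.9054 s


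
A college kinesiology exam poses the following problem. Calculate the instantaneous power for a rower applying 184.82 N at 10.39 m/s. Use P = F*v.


P = F * v
P = 184.82 * 10.39
P = 1920.2798 W

1920.2798 W


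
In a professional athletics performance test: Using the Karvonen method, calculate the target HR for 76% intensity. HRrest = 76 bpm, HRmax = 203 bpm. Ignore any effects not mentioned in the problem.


Target = HRrest + pct*(HRmax - HRrest)
Heart rate reserve = HRmax - HRrest = 203 - 76 = 127 bpm
Fraction = 76% = 0.76
Target = 76 + 0.76 * 127
Target = 76 + 96.52 = 172.52 bpm

172.52 bpm


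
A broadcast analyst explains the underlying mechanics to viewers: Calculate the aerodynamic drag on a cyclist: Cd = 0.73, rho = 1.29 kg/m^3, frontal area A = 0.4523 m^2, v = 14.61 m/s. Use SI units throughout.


Fd = 0.5 * Cd * rho * A * v^2
Fd = 0.5 * 0.73 * 1.29 * 0.4523 * 14.61^2
v^2 = 213.4521
Fd = 0.5 * 0.73 * 1.29 * 0.4523 * 213.4521 = 45.4579 N

45.4579 N


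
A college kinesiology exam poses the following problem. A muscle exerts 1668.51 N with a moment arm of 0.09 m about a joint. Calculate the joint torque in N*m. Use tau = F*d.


tau = F * d
tau = 1668.51 * 0.09
tau = 150.1659 N*m

150.1659 N*m


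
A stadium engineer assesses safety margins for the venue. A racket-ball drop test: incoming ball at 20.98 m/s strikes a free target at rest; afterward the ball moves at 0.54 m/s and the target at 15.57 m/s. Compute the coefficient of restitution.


e = (v2_after - v1_after) / (v1_before - v2_before)
Numerator = 15.57 - 0.54 = 15.03
Denominator = 20.98 - 0 = 20.98
e = 15.03 / 20.98 = 0.7164

0.7164


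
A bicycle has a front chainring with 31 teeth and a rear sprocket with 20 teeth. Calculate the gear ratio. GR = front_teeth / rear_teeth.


GR = front_teeth / rear_teeth
GR = 31 / 20
GR = 1.55

1.55


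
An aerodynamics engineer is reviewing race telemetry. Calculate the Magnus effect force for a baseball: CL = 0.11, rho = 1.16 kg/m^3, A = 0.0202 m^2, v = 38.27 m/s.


FM = 0.5 * CL * rho * A * v^2
FM = 0.5 * 0.11 * 1.16 * 0.0202 * 38.27^2
v^2 = 1464.5929
FM = 0.5 * 0.11 * 1.16 * 0.0202 * 1464.5929 = 1.8875 N

1.8875 N


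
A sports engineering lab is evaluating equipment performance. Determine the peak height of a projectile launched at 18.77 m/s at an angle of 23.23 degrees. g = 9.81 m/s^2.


H = (v*sin(theta))^2 / (2*g)
vy = v*sin(theta) = 18.77 * sin(23.23 deg) = 7.4033 m/s
H = vy^2 / (2*g) = 54.8092 / (2*9.81)
H = 54.8092 / 19.62 = 2.7935 m

2.7935 m


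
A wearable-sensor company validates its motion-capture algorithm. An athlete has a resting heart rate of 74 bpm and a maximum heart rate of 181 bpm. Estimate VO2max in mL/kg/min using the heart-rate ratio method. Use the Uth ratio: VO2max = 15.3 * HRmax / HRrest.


VO2max = 15.3 * HRmax / HRrest
VO2max = 15.3 * 181 / 74
VO2max = 2769.3 / 74 = 37.423 mL/kg/min

37.423 mL/kg/min


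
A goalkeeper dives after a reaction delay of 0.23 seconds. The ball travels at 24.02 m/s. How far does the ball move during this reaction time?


d = v * t
d = 24.02 * 0.23
d = 5.5246 m

5.5246 m


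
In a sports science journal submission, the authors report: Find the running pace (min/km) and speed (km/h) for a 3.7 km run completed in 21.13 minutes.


Pace = time / distance = 21.13 min / 3.7 km = 5.7108 min/km
Speed = distance / time_in_hours = 3.7 / 0.3522 hr
Speed = 10.5064 km/h

5.7108 min/km, 10.5064 km/h


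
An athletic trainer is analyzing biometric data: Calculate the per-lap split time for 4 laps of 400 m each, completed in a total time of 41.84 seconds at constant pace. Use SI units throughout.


Split time = total_time / n_laps = 41.84 / 4
Split time = 10.46 s per lap

10.46 s


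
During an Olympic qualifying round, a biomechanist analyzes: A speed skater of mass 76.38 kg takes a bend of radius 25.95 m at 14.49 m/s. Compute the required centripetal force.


Fc = m * v^2 / r
v^2 = 14.49^2 = 209.9601
Fc = 76.38 * 209.9601 / 25.95
Fc = 16036.7524 / 25.95 = 617.9866 N

617.9866 N


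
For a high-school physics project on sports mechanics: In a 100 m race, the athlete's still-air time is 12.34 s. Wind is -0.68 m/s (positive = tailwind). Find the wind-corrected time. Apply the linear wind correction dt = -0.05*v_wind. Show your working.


dt = -0.05 * v_wind = -0.05 * -0.68 = 0.034 s
t_corrected = t_still + dt = 12.34 + (0.034)
t_corrected = 12.374 s

12.374 s


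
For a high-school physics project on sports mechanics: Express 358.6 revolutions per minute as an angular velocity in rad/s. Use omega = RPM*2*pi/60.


omega = RPM * 2 * pi / 60
omega = 358.6 * 2 * 3.14159 / 60
omega = 2253.1503 / 60 = 37.5525 rad/s

37.5525 rad/s


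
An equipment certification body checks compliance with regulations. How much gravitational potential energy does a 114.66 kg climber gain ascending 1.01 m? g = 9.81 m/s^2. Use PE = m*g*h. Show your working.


PE = m * g * h
PE = 114.66 * 9.81 * 1.01
PE = 1124.8146 * 1.01 = 1136.0627 J

1136.0627 J


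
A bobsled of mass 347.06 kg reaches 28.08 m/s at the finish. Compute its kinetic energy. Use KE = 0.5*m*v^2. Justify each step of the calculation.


KE = 0.5 * m * v^2
KE = 0.5 * 347.06 * 28.08^2
KE = 0.5 * 347.06 * 788.4864 = 136826.045 J

136826.045 J


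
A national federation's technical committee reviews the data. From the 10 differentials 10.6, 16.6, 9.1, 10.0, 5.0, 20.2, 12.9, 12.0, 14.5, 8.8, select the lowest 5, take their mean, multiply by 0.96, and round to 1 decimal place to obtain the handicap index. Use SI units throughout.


All differentials: 10.6, 16.6, 9.1, 10.0, 5.0, 20.2, 12.9, 12.0, 14.5, 8.8
Sorted: 5.0, 8.8, 9.1, 10.0, 10.6, 12.0, 12.9, 14.5, 16.6, 20.2
Best 5: 5.0, 8.8, 9.1, 10.0, 10.6
Average of best = 43.5 / 5 = 8.7
Raw index = 8.7 * 0.96 = 8.352
Handicap index = round(8.352, 1) = 8.4

8.4


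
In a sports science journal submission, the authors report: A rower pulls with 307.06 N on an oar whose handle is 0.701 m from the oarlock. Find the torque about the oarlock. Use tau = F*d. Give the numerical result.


tau = F * d
tau = 307.06 * 0.701
tau = 215.2491 N*m

215.2491 N*m


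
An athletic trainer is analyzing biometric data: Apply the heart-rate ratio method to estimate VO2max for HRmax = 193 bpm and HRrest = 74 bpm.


VO2max = 15.3 * HRmax / HRrest
VO2max = 15.3 * 193 / 74
VO2max = 2952.9 / 74 = 39.9041 mL/kg/min

39.9041 mL/kg/min


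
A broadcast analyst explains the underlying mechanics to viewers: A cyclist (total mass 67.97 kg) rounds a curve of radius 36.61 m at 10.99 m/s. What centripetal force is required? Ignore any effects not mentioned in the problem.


Fc = m * v^2 / r
v^2 = 10.99^2 = 120.7801
Fc = 67.97 * 120.7801 / 36.61
Fc = 8209.4234 / 36.61 = 224.2399 N

224.2399 N


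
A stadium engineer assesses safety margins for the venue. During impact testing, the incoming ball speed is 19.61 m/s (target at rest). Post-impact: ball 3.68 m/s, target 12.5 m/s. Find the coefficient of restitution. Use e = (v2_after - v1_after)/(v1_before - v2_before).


e = (v2_after - v1_after) / (v1_before - v2_before)
Numerator = 12.5 - 3.68 = 8.82
Denominator = 19.61 - 0 = 19.61
e = 8.82 / 19.61 = 0.4498

0.4498


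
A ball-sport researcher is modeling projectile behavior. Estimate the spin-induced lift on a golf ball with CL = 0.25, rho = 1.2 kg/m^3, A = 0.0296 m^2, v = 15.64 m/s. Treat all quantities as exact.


FM = 0.5 * CL * rho * A * v^2
FM = 0.5 * 0.25 * 1.2 * 0.0296 * 15.64^2
v^2 = 244.6096
FM = 0.5 * 0.25 * 1.2 * 0.0296 * 244.6096 = 1.0861 N

1.0861 N


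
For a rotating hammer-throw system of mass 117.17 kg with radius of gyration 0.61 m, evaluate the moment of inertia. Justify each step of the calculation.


I = m * k^2
I = 117.17 * 0.61^2
I = 117.17 * 0.3721 = 43.599 kg*m^2

43.599 kg*m^2


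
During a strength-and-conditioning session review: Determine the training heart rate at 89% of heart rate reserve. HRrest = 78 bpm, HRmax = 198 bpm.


Target = HRrest + pct*(HRmax - HRrest)
Heart rate reserve = HRmax - HRrest = 198 - 78 = 120 bpm
Fraction = 89% = 0.89
Target = 78 + 0.89 * 120
Target = 78 + 106.8 = 184.8 bpm

184.8 bpm


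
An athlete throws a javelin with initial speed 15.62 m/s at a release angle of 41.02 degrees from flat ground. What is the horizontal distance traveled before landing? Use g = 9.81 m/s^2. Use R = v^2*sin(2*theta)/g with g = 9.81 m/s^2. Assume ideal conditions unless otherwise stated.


R = v^2 * sin(2*theta) / g
Convert angle to radians: theta = 41.02 deg = 0.7159 rad
sin(2*theta) = sin(1.4319) = 0.9904
R = 15.62^2 * 0.9904 / 9.81
R = 243.9844 * 0.9904 / 9.81 = 24.6314 m

24.6314 m


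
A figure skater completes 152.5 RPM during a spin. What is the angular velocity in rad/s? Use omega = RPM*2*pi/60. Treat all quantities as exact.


omega = RPM * 2 * pi / 60
omega = 152.5 * 2 * 3.14159 / 60
omega = 958.1858 / 60 = 15.9698 rad/s

15.9698 rad/s


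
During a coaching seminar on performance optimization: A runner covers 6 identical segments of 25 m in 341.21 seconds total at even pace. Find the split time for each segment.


Split time = total_time / n_laps = 341.21 / 6
Split time = 56.8683 s per lap

56.8683 s


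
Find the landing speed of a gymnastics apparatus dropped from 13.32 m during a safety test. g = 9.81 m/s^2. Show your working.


v = sqrt(2 * g * h)
v = sqrt(2 * 9.81 * 13.32)
v = sqrt(261.3384) = 16.166 m/s

16.166 m/s


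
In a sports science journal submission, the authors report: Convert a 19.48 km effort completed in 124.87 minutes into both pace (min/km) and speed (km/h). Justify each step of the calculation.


Pace = time / distance = 124.87 min / 19.48 km = 6.4102 min/km
Speed = distance / time_in_hours = 19.48 / 2.0812 hr
Speed = 9.3601 km/h

6.4102 min/km, 9.3601 km/h


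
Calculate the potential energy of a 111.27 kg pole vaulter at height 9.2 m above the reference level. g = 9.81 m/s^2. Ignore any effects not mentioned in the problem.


PE = m * g * h
PE = 111.27 * 9.81 * 9.2
PE = 1091.5587 * 9.2 = 10042.34 J

10042.34 J


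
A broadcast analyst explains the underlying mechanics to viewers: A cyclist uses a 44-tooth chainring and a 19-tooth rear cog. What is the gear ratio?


GR = front_teeth / rear_teeth
GR = 44 / 19
GR = 2.3158

2.3158


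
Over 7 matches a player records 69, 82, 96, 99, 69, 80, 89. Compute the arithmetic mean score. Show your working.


Average = sum / n
Sum = 584
Average = 584 / 7 = 83.4286

83.4286


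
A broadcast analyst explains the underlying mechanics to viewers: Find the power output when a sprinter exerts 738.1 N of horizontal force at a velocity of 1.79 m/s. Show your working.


P = F * v
P = 738.1 * 1.79
P = 1321.199 W

1321.199 W


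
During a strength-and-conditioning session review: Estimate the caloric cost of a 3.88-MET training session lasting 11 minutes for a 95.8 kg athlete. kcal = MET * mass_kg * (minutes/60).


kcal = MET * mass * time_hr
Convert time: 11 min = 0.1833 hr
kcal = 3.88 * 95.8 * 0.1833
kcal = 68.1457 kcal

68.1457 kcal


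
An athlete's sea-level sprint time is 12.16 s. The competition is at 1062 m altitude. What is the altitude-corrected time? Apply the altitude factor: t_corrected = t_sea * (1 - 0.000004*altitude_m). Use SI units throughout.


Correction factor = 1 - 0.000004 * 1062 = 0.995752
t_corrected = t_sea * factor = 12.16 * 0.995752
t_corrected = 12.1083 s

12.1083 s


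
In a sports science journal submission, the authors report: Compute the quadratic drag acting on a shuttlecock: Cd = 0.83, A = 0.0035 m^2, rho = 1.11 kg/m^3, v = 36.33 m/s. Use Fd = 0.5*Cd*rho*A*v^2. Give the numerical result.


Fd = 0.5 * Cd * rho * A * v^2
Fd = 0.5 * 0.83 * 1.11 * 0.0035 * 36.33^2
v^2 = 1319.8689
Fd = 0.5 * 0.83 * 1.11 * 0.0035 * 1319.8689 = 2.128 N

2.128 N


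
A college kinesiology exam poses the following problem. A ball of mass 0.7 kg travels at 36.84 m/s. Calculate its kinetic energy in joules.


KE = 0.5 * m * v^2
KE = 0.5 * 0.7 * 36.84^2
KE = 0.5 * 0.7 * 1357.1856 = 475.015 J

475.015 J


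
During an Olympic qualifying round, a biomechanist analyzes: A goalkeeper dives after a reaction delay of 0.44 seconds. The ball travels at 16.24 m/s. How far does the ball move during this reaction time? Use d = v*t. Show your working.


d = v * t
d = 16.24 * 0.44
d = 7.1456 m

7.1456 m


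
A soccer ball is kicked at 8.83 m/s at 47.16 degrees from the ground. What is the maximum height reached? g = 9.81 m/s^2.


H = (v*sin(theta))^2 / (2*g)
vy = v*sin(theta) = 8.83 * sin(47.16 deg) = 6.4746 m/s
H = vy^2 / (2*g) = 41.921 / (2*9.81)
H = 41.921 / 19.62 = 2.1366 m

2.1366 m


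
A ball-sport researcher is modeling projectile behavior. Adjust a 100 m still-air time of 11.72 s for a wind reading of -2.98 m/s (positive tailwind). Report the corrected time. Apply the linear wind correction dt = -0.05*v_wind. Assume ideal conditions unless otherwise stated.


dt = -0.05 * v_wind = -0.05 * -2.98 = 0.149 s
t_corrected = t_still + dt = 11.72 + (0.149)
t_corrected = 11.869 s

11.869 s


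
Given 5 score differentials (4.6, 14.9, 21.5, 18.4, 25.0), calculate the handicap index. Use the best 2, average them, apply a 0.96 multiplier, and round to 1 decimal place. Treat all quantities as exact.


All differentials: 4.6, 14.9, 21.5, 18.4, 25.0
Sorted: 4.6, 14.9, 18.4, 21.5, 25.0
Best 2: 4.6, 14.9
Average of best = 19.5 / 2 = 9.75
Raw index = 9.75 * 0.96 = 9.36
Handicap index = round(9.36, 1) = 9.4

9.4


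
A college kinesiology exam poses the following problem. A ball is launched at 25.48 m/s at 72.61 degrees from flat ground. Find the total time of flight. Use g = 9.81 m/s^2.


T = 2*v*sin(theta)/g
sin(theta) = sin(72.61 deg) = 0.9543
T = 2*25.48*0.9543 / 9.81
T = 48.6307 / 9.81 = 4.9573 s

4.9573 s


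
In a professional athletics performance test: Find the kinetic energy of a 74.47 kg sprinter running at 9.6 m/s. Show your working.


KE = 0.5 * m * v^2
KE = 0.5 * 74.47 * 9.6^2
KE = 0.5 * 74.47 * 92.16 = 3431.5776 J

3431.5776 J


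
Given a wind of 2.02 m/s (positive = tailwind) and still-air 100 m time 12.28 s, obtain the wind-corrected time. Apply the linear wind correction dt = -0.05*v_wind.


dt = -0.05 * v_wind = -0.05 * 2.02 = -0.101 s
t_corrected = t_still + dt = 12.28 + (-0.101)
t_corrected = 12.179 s

12.179 s


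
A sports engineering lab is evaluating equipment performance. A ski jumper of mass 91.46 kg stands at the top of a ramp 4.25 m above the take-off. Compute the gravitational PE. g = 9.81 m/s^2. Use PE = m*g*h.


PE = m * g * h
PE = 91.46 * 9.81 * 4.25
PE = 897.2226 * 4.25 = 3813.196 J

3813.196 J


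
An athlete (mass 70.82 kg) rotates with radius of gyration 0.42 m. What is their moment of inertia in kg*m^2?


I = m * k^2
I = 70.82 * 0.42^2
I = 70.82 * 0.1764 = 12.4926 kg*m^2

12.4926 kg*m^2


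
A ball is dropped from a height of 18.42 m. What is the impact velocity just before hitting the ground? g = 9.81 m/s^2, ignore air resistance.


v = sqrt(2 * g * h)
v = sqrt(2 * 9.81 * 18.42)
v = sqrt(361.4004) = 19.0105 m/s

19.0105 m/s


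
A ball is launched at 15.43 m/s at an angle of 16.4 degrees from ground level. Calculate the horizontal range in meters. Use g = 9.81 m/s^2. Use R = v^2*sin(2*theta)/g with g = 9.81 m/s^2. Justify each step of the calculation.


R = v^2 * sin(2*theta) / g
Convert angle to radians: theta = 16.4 deg = 0.2862 rad
sin(2*theta) = sin(0.5725) = 0.5417
R = 15.43^2 * 0.5417 / 9.81
R = 238.0849 * 0.5417 / 9.81 = 13.147 m

13.147 m


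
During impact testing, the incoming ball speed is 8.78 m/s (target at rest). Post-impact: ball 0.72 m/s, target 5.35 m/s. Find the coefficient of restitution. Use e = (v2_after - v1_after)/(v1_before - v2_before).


e = (v2_after - v1_after) / (v1_before - v2_before)
Numerator = 5.35 - 0.72 = 4.63
Denominator = 8.78 - 0 = 8.78
e = 4.63 / 8.78 = 0.5273

0.5273


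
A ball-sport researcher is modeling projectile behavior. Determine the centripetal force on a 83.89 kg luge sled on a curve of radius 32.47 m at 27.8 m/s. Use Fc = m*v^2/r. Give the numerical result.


Fc = m * v^2 / r
v^2 = 27.8^2 = 772.84
Fc = 83.89 * 772.84 / 32.47
Fc = 64833.5476 / 32.47 = 1996.7215 N

1996.7215 N


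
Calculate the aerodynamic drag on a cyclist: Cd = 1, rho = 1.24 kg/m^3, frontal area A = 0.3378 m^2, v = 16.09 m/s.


Fd = 0.5 * Cd * rho * A * v^2
Fd = 0.5 * 1 * 1.24 * 0.3378 * 16.09^2
v^2 = 258.8881
Fd = 0.5 * 1 * 1.24 * 0.3378 * 258.8881 = 54.2205 N

54.2205 N


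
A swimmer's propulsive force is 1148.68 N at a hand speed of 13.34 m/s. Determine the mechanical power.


P = F * v
P = 1148.68 * 13.34
P = 15323.3912 W

15323.3912 W


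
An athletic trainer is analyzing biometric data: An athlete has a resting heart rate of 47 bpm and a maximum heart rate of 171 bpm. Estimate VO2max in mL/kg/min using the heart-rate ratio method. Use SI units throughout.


VO2max = 15.3 * HRmax / HRrest
VO2max = 15.3 * 171 / 47
VO2max = 2616.3 / 47 = 55.666 mL/kg/min

55.666 mL/kg/min


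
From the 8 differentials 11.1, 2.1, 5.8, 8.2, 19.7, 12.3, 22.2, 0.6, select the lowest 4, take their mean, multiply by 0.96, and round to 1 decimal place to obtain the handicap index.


All differentials: 11.1, 2.1, 5.8, 8.2, 19.7, 12.3, 22.2, 0.6
Sorted: 0.6, 2.1, 5.8, 8.2, 11.1, 12.3, 19.7, 22.2
Best 4: 0.6, 2.1, 5.8, 8.2
Average of best = 16.7 / 4 = 4.175
Raw index = 4.175 * 0.96 = 4.008
Handicap index = round(4.008, 1) = 4.0

4.0


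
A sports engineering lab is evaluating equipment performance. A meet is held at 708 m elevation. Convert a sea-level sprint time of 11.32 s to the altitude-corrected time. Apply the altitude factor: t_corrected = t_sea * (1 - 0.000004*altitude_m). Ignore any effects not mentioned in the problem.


Correction factor = 1 - 0.000004 * 708 = 0.997168
t_corrected = t_sea * factor = 11.32 * 0.997168
t_corrected = 11.2879 s

11.2879 s


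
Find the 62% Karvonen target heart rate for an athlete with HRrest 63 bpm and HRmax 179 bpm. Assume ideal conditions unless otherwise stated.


Target = HRrest + pct*(HRmax - HRrest)
Heart rate reserve = HRmax - HRrest = 179 - 63 = 116 bpm
Fraction = 62% = 0.62
Target = 63 + 0.62 * 116
Target = 63 + 71.92 = 134.92 bpm

134.92 bpm


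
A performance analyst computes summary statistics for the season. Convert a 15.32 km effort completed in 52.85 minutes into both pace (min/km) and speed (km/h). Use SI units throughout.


Pace = time / distance = 52.85 min / 15.32 km = 3.4497 min/km
Speed = distance / time_in_hours = 15.32 / 0.8808 hr
Speed = 17.3926 km/h

3.4497 min/km, 17.3926 km/h


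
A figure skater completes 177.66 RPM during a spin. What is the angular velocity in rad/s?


omega = RPM * 2 * pi / 60
omega = 177.66 * 2 * 3.14159 / 60
omega = 1116.2707 / 60 = 18.6045 rad/s

18.6045 rad/s


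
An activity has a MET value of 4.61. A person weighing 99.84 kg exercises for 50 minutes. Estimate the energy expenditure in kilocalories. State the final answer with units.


kcal = MET * mass * time_hr
Convert time: 50 min = 0.8333 hr
kcal = 4.61 * 99.84 * 0.8333
kcal = 383.552 kcal

383.552 kcal


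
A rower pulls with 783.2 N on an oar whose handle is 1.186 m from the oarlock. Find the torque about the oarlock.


tau = F * d
tau = 783.2 * 1.186
tau = 928.8752 N*m

928.8752 N*m


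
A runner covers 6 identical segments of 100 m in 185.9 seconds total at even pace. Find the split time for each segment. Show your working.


Split time = total_time / n_laps = 185.9 / 6
Split time = 30.9833 s per lap

30.9833 s


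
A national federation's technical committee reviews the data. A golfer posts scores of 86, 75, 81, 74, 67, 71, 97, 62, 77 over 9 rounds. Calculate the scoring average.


Average = sum / n
Sum = 690
Average = 690 / 9 = 76.6667

76.6667


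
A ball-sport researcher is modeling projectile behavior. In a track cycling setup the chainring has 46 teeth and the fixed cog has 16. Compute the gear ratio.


GR = front_teeth / rear_teeth
GR = 46 / 16
GR = 2.875

2.875


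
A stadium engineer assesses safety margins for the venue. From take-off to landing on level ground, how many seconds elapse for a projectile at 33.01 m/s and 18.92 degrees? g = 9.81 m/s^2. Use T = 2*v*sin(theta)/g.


T = 2*v*sin(theta)/g
sin(theta) = sin(18.92 deg) = 0.3242
T = 2*33.01*0.3242 / 9.81
T = 21.4068 / 9.81 = 2.1821 s

2.1821 s


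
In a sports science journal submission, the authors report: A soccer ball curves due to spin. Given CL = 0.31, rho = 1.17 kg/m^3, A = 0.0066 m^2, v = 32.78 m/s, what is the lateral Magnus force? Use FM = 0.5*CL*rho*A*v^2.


FM = 0.5 * CL * rho * A * v^2
FM = 0.5 * 0.31 * 1.17 * 0.0066 * 32.78^2
v^2 = 1074.5284
FM = 0.5 * 0.31 * 1.17 * 0.0066 * 1074.5284 = 1.2861 N

1.2861 N


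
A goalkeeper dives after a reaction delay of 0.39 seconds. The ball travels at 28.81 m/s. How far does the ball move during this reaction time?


d = v * t
d = 28.81 * 0.39
d = 11.2359 m

11.2359 m


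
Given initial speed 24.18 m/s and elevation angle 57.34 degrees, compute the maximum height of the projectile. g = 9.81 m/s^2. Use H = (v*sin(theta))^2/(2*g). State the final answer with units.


H = (v*sin(theta))^2 / (2*g)
vy = v*sin(theta) = 24.18 * sin(57.34 deg) = 20.3568 m/s
H = vy^2 / (2*g) = 414.4012 / (2*9.81)
H = 414.4012 / 19.62 = 21.1214 m

21.1214 m


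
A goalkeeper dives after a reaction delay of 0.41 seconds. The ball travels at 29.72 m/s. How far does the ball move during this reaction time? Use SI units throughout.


d = v * t
d = 29.72 * 0.41
d = 12.1852 m

12.1852 m


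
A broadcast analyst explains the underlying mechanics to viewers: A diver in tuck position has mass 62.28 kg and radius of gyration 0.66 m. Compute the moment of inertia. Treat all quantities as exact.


I = m * k^2
I = 62.28 * 0.66^2
I = 62.28 * 0.4356 = 27.1292 kg*m^2

27.1292 kg*m^2


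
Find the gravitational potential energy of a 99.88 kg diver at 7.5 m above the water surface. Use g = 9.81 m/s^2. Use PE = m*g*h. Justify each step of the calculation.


PE = m * g * h
PE = 99.88 * 9.81 * 7.5
PE = 979.8228 * 7.5 = 7348.671 J

7348.671 J


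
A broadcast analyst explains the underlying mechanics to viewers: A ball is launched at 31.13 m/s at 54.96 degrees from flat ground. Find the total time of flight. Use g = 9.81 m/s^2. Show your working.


T = 2*v*sin(theta)/g
sin(theta) = sin(54.96 deg) = 0.8188
T = 2*31.13*0.8188 / 9.81
T = 50.9755 / 9.81 = 5.1963 s

5.1963 s


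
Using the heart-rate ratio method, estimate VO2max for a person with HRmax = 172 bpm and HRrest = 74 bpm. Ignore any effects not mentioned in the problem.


VO2max = 15.3 * HRmax / HRrest
VO2max = 15.3 * 172 / 74
VO2max = 2631.6 / 74 = 35.5622 mL/kg/min

35.5622 mL/kg/min


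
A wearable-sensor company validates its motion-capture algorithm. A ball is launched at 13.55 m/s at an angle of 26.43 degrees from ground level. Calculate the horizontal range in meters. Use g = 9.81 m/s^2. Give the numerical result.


R = v^2 * sin(2*theta) / g
Convert angle to radians: theta = 26.43 deg = 0.4613 rad
sin(2*theta) = sin(0.9226) = 0.7972
R = 13.55^2 * 0.7972 / 9.81
R = 183.6025 * 0.7972 / 9.81 = 14.9196 m

14.9196 m


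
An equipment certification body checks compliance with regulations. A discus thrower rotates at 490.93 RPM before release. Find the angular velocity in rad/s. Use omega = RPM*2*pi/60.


omega = RPM * 2 * pi / 60
omega = 490.93 * 2 * 3.14159 / 60
omega = 3084.6042 / 60 = 51.4101 rad/s

51.4101 rad/s


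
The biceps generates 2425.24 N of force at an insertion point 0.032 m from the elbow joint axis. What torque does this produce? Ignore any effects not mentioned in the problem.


tau = F * d
tau = 2425.24 * 0.032
tau = 77.6077 N*m

77.6077 N*m


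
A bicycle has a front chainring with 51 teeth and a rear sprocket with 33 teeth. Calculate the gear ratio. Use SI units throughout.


GR = front_teeth / rear_teeth
GR = 51 / 33
GR = 1.5455

1.5455


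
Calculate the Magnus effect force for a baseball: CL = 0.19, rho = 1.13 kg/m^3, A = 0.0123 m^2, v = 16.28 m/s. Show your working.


FM = 0.5 * CL * rho * A * v^2
FM = 0.5 * 0.19 * 1.13 * 0.0123 * 16.28^2
v^2 = 265.0384
FM = 0.5 * 0.19 * 1.13 * 0.0123 * 265.0384 = 0.35 N

0.35 N


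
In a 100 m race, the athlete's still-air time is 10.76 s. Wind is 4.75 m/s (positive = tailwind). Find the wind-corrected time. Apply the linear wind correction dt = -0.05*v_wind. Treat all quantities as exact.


dt = -0.05 * v_wind = -0.05 * 4.75 = -0.2375 s
t_corrected = t_still + dt = 10.76 + (-0.2375)
t_corrected = 10.5225 s

10.5225 s


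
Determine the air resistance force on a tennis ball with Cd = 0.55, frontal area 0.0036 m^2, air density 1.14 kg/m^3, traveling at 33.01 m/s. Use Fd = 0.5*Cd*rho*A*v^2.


Fd = 0.5 * Cd * rho * A * v^2
Fd = 0.5 * 0.55 * 1.14 * 0.0036 * 33.01^2
v^2 = 1089.6601
Fd = 0.5 * 0.55 * 1.14 * 0.0036 * 1089.6601 = 1.2298 N

1.2298 N


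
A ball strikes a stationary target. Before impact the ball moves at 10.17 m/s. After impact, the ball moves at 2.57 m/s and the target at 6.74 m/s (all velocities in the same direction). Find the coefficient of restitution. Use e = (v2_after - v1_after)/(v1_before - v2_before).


e = (v2_after - v1_after) / (v1_before - v2_before)
Numerator = 6.74 - 2.57 = 4.17
Denominator = 10.17 - 0 = 10.17
e = 4.17 / 10.17 = 0.41

0.41


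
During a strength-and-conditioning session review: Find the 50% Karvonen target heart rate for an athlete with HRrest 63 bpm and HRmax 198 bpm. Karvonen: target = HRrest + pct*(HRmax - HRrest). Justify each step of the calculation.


Target = HRrest + pct*(HRmax - HRrest)
Heart rate reserve = HRmax - HRrest = 198 - 63 = 135 bpm
Fraction = 50% = 0.5
Target = 63 + 0.5 * 135
Target = 63 + 67.5 = 130.5 bpm

130.5 bpm


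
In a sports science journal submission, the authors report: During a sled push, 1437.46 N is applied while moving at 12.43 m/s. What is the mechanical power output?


P = F * v
P = 1437.46 * 12.43
P = 17867.6278 W

17867.6278 W


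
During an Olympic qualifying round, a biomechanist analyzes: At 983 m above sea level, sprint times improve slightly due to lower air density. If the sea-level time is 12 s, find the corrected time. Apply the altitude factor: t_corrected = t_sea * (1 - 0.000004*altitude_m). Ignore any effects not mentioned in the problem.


Correction factor = 1 - 0.000004 * 983 = 0.996068
t_corrected = t_sea * factor = 12 * 0.996068
t_corrected = 11.9528 s

11.9528 s


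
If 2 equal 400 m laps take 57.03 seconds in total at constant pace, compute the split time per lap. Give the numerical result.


Split time = total_time / n_laps = 57.03 / 2
Split time = 28.515 s per lap

28.515 s


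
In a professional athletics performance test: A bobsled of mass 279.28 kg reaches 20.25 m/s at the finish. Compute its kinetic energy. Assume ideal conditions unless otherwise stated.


KE = 0.5 * m * v^2
KE = 0.5 * 279.28 * 20.25^2
KE = 0.5 * 279.28 * 410.0625 = 57261.1275 J

57261.1275 J


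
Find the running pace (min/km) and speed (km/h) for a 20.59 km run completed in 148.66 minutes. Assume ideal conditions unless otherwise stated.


Pace = time / distance = 148.66 min / 20.59 km = 7.22 min/km
Speed = distance / time_in_hours = 20.59 / 2.4777 hr
Speed = 8.3102 km/h

7.22 min/km, 8.3102 km/h


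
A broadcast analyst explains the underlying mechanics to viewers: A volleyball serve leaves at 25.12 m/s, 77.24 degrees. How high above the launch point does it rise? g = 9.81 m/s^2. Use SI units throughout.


H = (v*sin(theta))^2 / (2*g)
vy = v*sin(theta) = 25.12 * sin(77.24 deg) = 24.4996 m/s
H = vy^2 / (2*g) = 600.2319 / (2*9.81)
H = 600.2319 / 19.62 = 30.5929 m

30.5929 m


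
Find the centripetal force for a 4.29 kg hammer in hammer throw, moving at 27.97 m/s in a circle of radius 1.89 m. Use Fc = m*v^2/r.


Fc = m * v^2 / r
v^2 = 27.97^2 = 782.3209
Fc = 4.29 * 782.3209 / 1.89
Fc = 3356.1567 / 1.89 = 1775.7443 N

1775.7443 N


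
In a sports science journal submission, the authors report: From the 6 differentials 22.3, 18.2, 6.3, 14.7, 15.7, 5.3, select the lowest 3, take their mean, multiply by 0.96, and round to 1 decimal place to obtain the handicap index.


All differentials: 22.3, 18.2, 6.3, 14.7, 15.7, 5.3
Sorted: 5.3, 6.3, 14.7, 15.7, 18.2, 22.3
Best 3: 5.3, 6.3, 14.7
Average of best = 26.3 / 3 = 8.7667
Raw index = 8.7667 * 0.96 = 8.416
Handicap index = round(8.416, 1) = 8.4

8.4


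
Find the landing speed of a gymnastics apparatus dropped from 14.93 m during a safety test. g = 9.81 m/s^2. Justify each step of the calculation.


v = sqrt(2 * g * h)
v = sqrt(2 * 9.81 * 14.93)
v = sqrt(292.9266) = 17.1151 m/s

17.1151 m/s


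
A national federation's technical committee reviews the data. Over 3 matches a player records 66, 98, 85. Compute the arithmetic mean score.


Average = sum / n
Sum = 249
Average = 249 / 3 = 83

83


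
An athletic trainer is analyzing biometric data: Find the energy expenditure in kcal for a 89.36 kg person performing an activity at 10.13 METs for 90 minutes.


kcal = MET * mass * time_hr
Convert time: 90 min = 1.5 hr
kcal = 10.13 * 89.36 * 1.5
kcal = 1357.8252 kcal

1357.8252 kcal


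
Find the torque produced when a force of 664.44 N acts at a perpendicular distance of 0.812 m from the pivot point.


tau = F * d
tau = 664.44 * 0.812
tau = 539.5253 N*m

539.5253 N*m
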